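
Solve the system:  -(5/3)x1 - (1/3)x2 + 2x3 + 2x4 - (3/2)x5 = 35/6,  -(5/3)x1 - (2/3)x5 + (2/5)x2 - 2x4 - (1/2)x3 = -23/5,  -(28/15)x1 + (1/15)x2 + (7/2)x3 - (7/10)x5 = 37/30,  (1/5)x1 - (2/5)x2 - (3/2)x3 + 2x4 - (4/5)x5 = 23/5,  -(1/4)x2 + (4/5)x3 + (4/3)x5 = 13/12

infinitely many solutions

Row-reduce:
R1 ← R1 / (-5/3).
R2 ← R2 + 5/3·R1.
R3 ← R3 + 28/15·R1.
R4 ← R4 − 1/5·R1.
R2 ← R2 / (11/15).
R1 ← R1 − 1/5·R2.
R3 ← R3 − 11/25·R2.
R4 ← R4 + 11/25·R2.
R5 ← R5 + 1/4·R2.
R3 ← R3 / (69/25).
R1 ← R1 + 57/110·R3.
R2 ← R2 + 75/22·R3.
R4 ← R4 + 69/25·R3.
R5 ← R5 + 23/440·R3.
Swap R4 and R5.
R4 ← R4 / (-449/330).
R1 ← R1 + 20/253·R4.
R2 ← R2 + 1330/253·R4.
R3 ← R3 − 4/69·R4.
Rank is 4 with 5 unknowns, leaving x5 free.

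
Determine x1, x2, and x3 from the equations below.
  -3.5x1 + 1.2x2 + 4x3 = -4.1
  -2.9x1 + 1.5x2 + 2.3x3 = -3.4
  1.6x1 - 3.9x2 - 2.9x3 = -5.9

x1 = 3, x2 = 2, x3 = 1

Row-reduce the augmented matrix:
R1 ← R1 / (-7/2).
R2 ← R2 + 29/10·R1.
R3 ← R3 − 8/5·R1.
R2 ← R2 / (177/350).
R1 ← R1 + 12/35·R2.
R3 ← R3 + 1173/350·R2.
R3 ← R3 / (-2299/295).
R1 ← R1 + 108/59·R3.
R2 ← R2 + 355/177·R3.
Reading off the reduced rows gives x1 = 3, x2 = 2, x3 = 1.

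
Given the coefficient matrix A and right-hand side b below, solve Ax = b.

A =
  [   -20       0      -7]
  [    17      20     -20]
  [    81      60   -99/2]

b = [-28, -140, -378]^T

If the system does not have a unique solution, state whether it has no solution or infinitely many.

infinitely many solutions

Row-reduce:
R1 ← R1 / (-20).
R2 ← R2 − 17·R1.
R3 ← R3 − 81·R1.
R2 ← R2 / (20).
R3 ← R3 − 60·R2.
Rank is 2 with 3 unknowns, leaving x_3 free.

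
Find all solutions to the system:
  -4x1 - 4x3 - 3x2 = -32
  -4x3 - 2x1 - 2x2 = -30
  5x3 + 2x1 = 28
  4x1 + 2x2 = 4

x1 = -1, x2 = 4, x3 = 6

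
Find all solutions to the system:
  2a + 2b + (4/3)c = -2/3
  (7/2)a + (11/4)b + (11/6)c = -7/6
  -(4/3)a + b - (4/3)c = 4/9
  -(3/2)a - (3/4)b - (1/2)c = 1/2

a = -1/3, b = 0, c = 0

Row-reduce the augmented matrix:
R1 ← R1 / (2).
R2 ← R2 − 7/2·R1.
R3 ← R3 + 4/3·R1.
R4 ← R4 + 3/2·R1.
R2 ← R2 / (-3/4).
R1 ← R1 − 1·R2.
R3 ← R3 − 7/3·R2.
R4 ← R4 − 3/4·R2.
R3 ← R3 / (-2).
R2 ← R2 − 2/3·R3.
R4 reduces to 0 = 0, so the extra equation is consistent.
Reading off the reduced rows gives a = -1/3, b = 0, c = 0.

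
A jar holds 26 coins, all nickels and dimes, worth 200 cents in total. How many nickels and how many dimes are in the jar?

nickels: 12, dimes: 14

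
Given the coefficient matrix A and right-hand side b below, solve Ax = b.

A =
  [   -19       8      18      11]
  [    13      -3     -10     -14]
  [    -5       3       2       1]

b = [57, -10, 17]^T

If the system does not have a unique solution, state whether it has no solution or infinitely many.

infinitely many solutions

Row-reduce:
R1 ← R1 / (-19).
R2 ← R2 − 13·R1.
R3 ← R3 + 5·R1.
R2 ← R2 / (47/19).
R1 ← R1 + 8/19·R2.
R3 ← R3 − 17/19·R2.
R3 ← R3 / (-168/47).
R1 ← R1 + 26/47·R3.
R2 ← R2 − 44/47·R3.
Rank is 3 with 4 unknowns, leaving x_4 free.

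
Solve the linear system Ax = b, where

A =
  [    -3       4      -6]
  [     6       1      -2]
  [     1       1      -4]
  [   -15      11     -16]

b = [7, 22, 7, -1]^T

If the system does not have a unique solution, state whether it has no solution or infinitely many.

x_1 = 3, x_2 = 4, x_3 = 0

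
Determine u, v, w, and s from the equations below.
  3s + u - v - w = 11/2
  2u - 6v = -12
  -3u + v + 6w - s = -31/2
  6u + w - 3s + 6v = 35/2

Row-reduce the augmented matrix:
R2 ← R2 − 2·R1.
R3 ← R3 + 3·R1.
R4 ← R4 − 6·R1.
R2 ← R2 / (-4).
R1 ← R1 + 1·R2.
R3 ← R3 + 2·R2.
R4 ← R4 − 12·R2.
R3 ← R3 / (2).
R1 ← R1 + 3/2·R3.
R2 ← R2 + 1/2·R3.
R4 ← R4 − 13·R3.
R4 ← R4 / (-221/2).
R1 ← R1 − 51/4·R4.
R2 ← R2 − 17/4·R4.
R3 ← R3 − 11/2·R4.
Reading off the reduced rows gives u = 3/2, v = 5/2, w = -2, s = 3/2.

u = 3/2, v = 5/2, w = -2, s = 3/2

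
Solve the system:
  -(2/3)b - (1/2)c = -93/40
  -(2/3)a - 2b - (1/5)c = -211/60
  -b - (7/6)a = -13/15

a = -4/5, b = 9/5, c = 9/4

Row-reduce the augmented matrix:
Swap R1 and R2.
R1 ← R1 / (-2/3).
R3 ← R3 + 7/6·R1.
R2 ← R2 / (-2/3).
R1 ← R1 − 3·R2.
R3 ← R3 − 5/2·R2.
R3 ← R3 / (-61/40).
R1 ← R1 + 39/20·R3.
R2 ← R2 − 3/4·R3.
Reading off the reduced rows gives a = -4/5, b = 9/5, c = 9/4.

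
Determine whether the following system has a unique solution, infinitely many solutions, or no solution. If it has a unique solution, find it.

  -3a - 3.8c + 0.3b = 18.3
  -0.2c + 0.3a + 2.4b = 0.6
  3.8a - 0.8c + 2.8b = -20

Row-reduce the augmented matrix:
R1 ← R1 / (-3).
R2 ← R2 − 3/10·R1.
R3 ← R3 − 19/5·R1.
R2 ← R2 / (243/100).
R1 ← R1 + 1/10·R2.
R3 ← R3 − 159/50·R2.
R3 ← R3 / (-1966/405).
R1 ← R1 − 302/243·R3.
R2 ← R2 + 58/243·R3.
Reading off the reduced rows gives a = -6, b = 1, c = 0.

a = -6, b = 1, c = 0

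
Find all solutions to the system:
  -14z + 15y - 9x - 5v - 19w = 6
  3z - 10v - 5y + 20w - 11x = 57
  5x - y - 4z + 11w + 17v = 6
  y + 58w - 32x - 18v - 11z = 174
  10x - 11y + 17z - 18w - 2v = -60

infinitely many solutions

Row-reduce:
R1 ← R1 / (-9).
R2 ← R2 + 11·R1.
R3 ← R3 − 5·R1.
R4 ← R4 + 32·R1.
R5 ← R5 − 10·R1.
R2 ← R2 / (-70/3).
R1 ← R1 + 5/3·R2.
R3 ← R3 − 22/3·R2.
R4 ← R4 + 157/3·R2.
R5 ← R5 − 17/3·R2.
R3 ← R3 / (-191/35).
R1 ← R1 − 5/42·R3.
R2 ← R2 + 181/210·R3.
R4 ← R4 + 443/70·R3.
R5 ← R5 − 443/70·R3.
R4 ← R4 / (2358/191).
R1 ← R1 + 128/191·R4.
R2 ← R2 + 777/191·R4.
R3 ← R3 + 491/191·R4.
R5 ← R5 + 2358/191·R4.
Rank is 4 with 5 unknowns, leaving v free.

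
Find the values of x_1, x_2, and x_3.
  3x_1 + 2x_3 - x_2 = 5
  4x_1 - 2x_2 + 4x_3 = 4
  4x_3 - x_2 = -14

x_1 = 3, x_2 = -6, x_3 = -5

Row-reduce the augmented matrix:
R1 ← R1 / (3).
R2 ← R2 − 4·R1.
R2 ← R2 / (-2/3).
R1 ← R1 + 1/3·R2.
R3 ← R3 + 1·R2.
R3 ← R3 / (2).
R2 ← R2 + 2·R3.
Reading off the reduced rows gives x_1 = 3, x_2 = -6, x_3 = -5.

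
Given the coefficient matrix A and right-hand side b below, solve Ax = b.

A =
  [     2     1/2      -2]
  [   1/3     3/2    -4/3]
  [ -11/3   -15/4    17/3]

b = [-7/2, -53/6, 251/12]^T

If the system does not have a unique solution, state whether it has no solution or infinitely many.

no solution

Row-reduce:
R1 ← R1 / (2).
R2 ← R2 − 1/3·R1.
R3 ← R3 + 11/3·R1.
R2 ← R2 / (17/12).
R1 ← R1 − 1/4·R2.
R3 ← R3 + 17/6·R2.
Row 3 reduces to 0 = -2, a contradiction. The system is inconsistent.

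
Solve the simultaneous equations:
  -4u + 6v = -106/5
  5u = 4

Row-reduce the augmented matrix:
R1 ← R1 / (-4).
R2 ← R2 − 5·R1.
R2 ← R2 / (15/2).
R1 ← R1 + 3/2·R2.
Reading off the reduced rows gives u = 4/5, v = -3.

u = 4/5, v = -3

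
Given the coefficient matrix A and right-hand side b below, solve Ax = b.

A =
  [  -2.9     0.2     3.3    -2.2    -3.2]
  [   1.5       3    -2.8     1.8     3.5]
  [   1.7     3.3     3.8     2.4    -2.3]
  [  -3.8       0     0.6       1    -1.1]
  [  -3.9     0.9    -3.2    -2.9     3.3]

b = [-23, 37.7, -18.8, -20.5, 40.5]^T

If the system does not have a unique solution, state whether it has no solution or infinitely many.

Row-reduce the augmented matrix:
R1 ← R1 / (-29/10).
R2 ← R2 − 3/2·R1.
R3 ← R3 − 17/10·R1.
R4 ← R4 + 19/5·R1.
R5 ← R5 + 39/10·R1.
R2 ← R2 / (90/29).
R1 ← R1 + 2/29·R2.
R3 ← R3 − 991/290·R2.
R4 ← R4 + 38/145·R2.
R5 ← R5 − 183/290·R2.
R3 ← R3 / (62443/9000).
R1 ← R1 + 523/450·R3.
R2 ← R2 + 317/900·R3.
R4 ← R4 + 8587/2250·R3.
R5 ← R5 + 22247/3000·R3.
R4 ← R4 / (1295201/312215).
R1 ← R1 − 52278/62443·R4.
R2 ← R2 − 14530/62443·R4.
R3 ← R3 − 3432/62443·R4.
R5 ← R5 − 207049/624430·R4.
R5 ← R5 / (15726143/25904020).
R1 ← R1 − 178814/1295201·R5.
R2 ← R2 − 373809/1295201·R5.
R3 ← R3 + 1155919/1295201·R5.
R4 ← R4 + 103353/2590402·R5.
Reading off the reduced rows gives x_1 = 2, x_2 = 5, x_3 = -4, x_4 = -5, x_5 = 5.

x_1 = 2, x_2 = 5, x_3 = -4, x_4 = -5, x_5 = 5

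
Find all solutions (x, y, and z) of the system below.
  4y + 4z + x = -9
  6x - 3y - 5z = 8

Row-reduce:
R2 ← R2 − 6·R1.
R2 ← R2 / (-27).
R1 ← R1 − 4·R2.
Rank is 2 with 3 unknowns, leaving z free.

infinitely many solutions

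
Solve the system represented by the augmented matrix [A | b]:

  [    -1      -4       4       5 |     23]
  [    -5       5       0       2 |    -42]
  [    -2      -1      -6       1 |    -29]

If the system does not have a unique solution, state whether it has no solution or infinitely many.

infinitely many solutions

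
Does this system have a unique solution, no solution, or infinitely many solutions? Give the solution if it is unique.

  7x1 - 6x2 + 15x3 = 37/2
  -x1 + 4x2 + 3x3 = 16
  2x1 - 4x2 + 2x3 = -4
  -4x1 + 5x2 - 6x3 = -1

no solution

Row-reduce:
R1 ← R1 / (7).
R2 ← R2 + 1·R1.
R3 ← R3 − 2·R1.
R4 ← R4 + 4·R1.
R2 ← R2 / (22/7).
R1 ← R1 + 6/7·R2.
R3 ← R3 + 16/7·R2.
R4 ← R4 − 11/7·R2.
R3 ← R3 / (16/11).
R1 ← R1 − 39/11·R3.
R2 ← R2 − 18/11·R3.
Row 4 reduces to 0 = 1/4, a contradiction. The system is inconsistent.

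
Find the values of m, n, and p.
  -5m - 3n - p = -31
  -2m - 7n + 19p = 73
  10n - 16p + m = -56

m = 4, n = 2, p = 5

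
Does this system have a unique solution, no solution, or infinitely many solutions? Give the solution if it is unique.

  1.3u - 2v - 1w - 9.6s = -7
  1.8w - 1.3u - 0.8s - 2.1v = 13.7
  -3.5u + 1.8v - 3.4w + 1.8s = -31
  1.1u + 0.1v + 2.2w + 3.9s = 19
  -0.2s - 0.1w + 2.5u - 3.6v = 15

u = 2, v = -3, w = 6, s = 1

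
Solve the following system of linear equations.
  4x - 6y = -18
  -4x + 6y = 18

infinitely many solutions

Row-reduce:
R1 ← R1 / (4).
R2 ← R2 + 4·R1.
Rank is 1 with 2 unknowns, leaving y free.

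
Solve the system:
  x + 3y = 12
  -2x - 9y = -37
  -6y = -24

no solution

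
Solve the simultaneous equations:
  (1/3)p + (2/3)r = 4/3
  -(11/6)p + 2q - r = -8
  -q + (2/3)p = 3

infinitely many solutions

Row-reduce:
R1 ← R1 / (1/3).
R2 ← R2 + 11/6·R1.
R3 ← R3 − 2/3·R1.
R2 ← R2 / (2).
R3 ← R3 + 1·R2.
Rank is 2 with 3 unknowns, leaving r free.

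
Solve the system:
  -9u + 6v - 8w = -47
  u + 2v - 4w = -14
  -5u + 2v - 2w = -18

Row-reduce:
R1 ← R1 / (-9).
R2 ← R2 − 1·R1.
R3 ← R3 + 5·R1.
R2 ← R2 / (8/3).
R1 ← R1 + 2/3·R2.
R3 ← R3 + 4/3·R2.
Row 3 reduces to 0 = -3/2, a contradiction. The system is inconsistent.

no solution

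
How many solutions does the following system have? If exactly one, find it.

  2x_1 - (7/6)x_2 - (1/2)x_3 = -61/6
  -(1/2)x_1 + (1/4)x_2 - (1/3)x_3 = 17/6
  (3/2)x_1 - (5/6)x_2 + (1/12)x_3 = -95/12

Row-reduce:
R1 ← R1 / (2).
R2 ← R2 + 1/2·R1.
R3 ← R3 − 3/2·R1.
R2 ← R2 / (-1/24).
R1 ← R1 + 7/12·R2.
R3 ← R3 − 1/24·R2.
Rank is 2 with 3 unknowns, leaving x_3 free.

infinitely many solutions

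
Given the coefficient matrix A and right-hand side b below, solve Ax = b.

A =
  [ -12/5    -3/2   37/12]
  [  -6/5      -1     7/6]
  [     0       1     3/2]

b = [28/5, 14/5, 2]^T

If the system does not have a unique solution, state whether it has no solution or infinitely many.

no solution

Row-reduce:
R1 ← R1 / (-12/5).
R2 ← R2 + 6/5·R1.
R2 ← R2 / (-1/4).
R1 ← R1 − 5/8·R2.
R3 ← R3 − 1·R2.
Row 3 reduces to 0 = 2, a contradiction. The system is inconsistent.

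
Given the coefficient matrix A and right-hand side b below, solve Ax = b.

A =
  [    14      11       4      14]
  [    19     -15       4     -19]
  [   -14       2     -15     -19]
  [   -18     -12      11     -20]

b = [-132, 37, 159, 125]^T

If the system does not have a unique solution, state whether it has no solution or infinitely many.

Row-reduce the augmented matrix:
R1 ← R1 / (14).
R2 ← R2 − 19·R1.
R3 ← R3 + 14·R1.
R4 ← R4 + 18·R1.
R2 ← R2 / (-419/14).
R1 ← R1 − 11/14·R2.
R3 ← R3 − 13·R2.
R4 ← R4 − 15/7·R2.
R3 ← R3 / (-4869/419).
R1 ← R1 − 104/419·R3.
R2 ← R2 − 20/419·R3.
R4 ← R4 − 6721/419·R3.
R4 ← R4 / (-167527/4869).
R1 ← R1 + 2225/4869·R4.
R2 ← R2 − 5752/4869·R4.
R3 ← R3 − 9011/4869·R4.
Reading off the reduced rows gives x_1 = -3, x_2 = -2, x_3 = -3, x_4 = -4.

x_1 = -3, x_2 = -2, x_3 = -3, x_4 = -4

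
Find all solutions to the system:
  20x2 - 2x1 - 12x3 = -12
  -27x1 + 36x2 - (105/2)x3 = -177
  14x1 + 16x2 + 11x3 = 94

Row-reduce:
R1 ← R1 / (-2).
R2 ← R2 + 27·R1.
R3 ← R3 − 14·R1.
R2 ← R2 / (-234).
R1 ← R1 + 10·R2.
R3 ← R3 − 156·R2.
Rank is 2 with 3 unknowns, leaving x3 free.

infinitely many solutions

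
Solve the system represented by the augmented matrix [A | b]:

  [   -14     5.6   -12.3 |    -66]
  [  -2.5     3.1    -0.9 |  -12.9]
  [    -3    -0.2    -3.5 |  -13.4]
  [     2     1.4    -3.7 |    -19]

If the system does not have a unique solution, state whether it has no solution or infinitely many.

x_1 = 0, x_2 = -3, x_3 = 4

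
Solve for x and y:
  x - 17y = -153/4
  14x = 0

x = 0, y = 9/4

From equation 1: x = -153/4 + 17·y.
Substitute into equation 2 and solve: y = 9/4.
Then x = 0.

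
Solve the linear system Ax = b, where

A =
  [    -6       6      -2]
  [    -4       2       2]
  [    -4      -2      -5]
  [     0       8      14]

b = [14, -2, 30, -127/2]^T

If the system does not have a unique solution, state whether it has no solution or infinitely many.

no solution

Row-reduce:
R1 ← R1 / (-6).
R2 ← R2 + 4·R1.
R3 ← R3 + 4·R1.
R2 ← R2 / (-2).
R1 ← R1 + 1·R2.
R3 ← R3 + 6·R2.
R4 ← R4 − 8·R2.
R3 ← R3 / (-41/3).
R1 ← R1 + 4/3·R3.
R2 ← R2 + 5/3·R3.
R4 ← R4 − 82/3·R3.
Row 4 reduces to 0 = 1/2, a contradiction. The system is inconsistent.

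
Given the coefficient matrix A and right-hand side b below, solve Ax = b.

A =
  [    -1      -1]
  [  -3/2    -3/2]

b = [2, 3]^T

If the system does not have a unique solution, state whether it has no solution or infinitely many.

Row-reduce:
R1 ← R1 / (-1).
R2 ← R2 + 3/2·R1.
Rank is 1 with 2 unknowns, leaving x_2 free.

infinitely many solutions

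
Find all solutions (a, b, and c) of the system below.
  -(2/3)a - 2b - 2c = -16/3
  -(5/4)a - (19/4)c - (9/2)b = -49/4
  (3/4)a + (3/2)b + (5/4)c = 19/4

no solution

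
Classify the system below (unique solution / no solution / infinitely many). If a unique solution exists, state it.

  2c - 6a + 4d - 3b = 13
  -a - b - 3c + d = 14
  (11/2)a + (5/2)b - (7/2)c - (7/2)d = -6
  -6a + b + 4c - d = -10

infinitely many solutions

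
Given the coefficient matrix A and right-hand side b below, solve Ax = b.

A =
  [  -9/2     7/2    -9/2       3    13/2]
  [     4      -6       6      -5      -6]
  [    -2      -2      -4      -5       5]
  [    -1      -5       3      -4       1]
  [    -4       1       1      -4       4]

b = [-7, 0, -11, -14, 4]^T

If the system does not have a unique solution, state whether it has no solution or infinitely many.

Row-reduce:
R1 ← R1 / (-9/2).
R2 ← R2 − 4·R1.
R3 ← R3 + 2·R1.
R4 ← R4 + 1·R1.
R5 ← R5 + 4·R1.
R2 ← R2 / (-26/9).
R1 ← R1 + 7/9·R2.
R3 ← R3 + 32/9·R2.
R4 ← R4 + 52/9·R2.
R5 ← R5 + 19/9·R2.
R3 ← R3 / (-58/13).
R1 ← R1 − 6/13·R3.
R2 ← R2 + 9/13·R3.
R5 ← R5 − 46/13·R3.
Swap R4 and R5.
R4 ← R4 / (-447/58).
R1 ← R1 + 23/58·R4.
R2 ← R2 − 39/29·R4.
R3 ← R3 − 45/58·R4.
Rank is 4 with 5 unknowns, leaving x_5 free.

infinitely many solutions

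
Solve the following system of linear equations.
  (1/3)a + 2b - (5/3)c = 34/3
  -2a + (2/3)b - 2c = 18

infinitely many solutions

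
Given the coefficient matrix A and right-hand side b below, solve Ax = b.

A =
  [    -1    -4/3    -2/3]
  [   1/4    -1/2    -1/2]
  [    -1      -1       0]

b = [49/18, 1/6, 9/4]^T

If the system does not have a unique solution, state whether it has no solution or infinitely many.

x_1 = -3/2, x_2 = -3/4, x_3 = -1/3

Row-reduce the augmented matrix:
R1 ← R1 / (-1).
R2 ← R2 − 1/4·R1.
R3 ← R3 + 1·R1.
R2 ← R2 / (-5/6).
R1 ← R1 − 4/3·R2.
R3 ← R3 − 1/3·R2.
R3 ← R3 / (2/5).
R1 ← R1 + 2/5·R3.
R2 ← R2 − 4/5·R3.
Reading off the reduced rows gives x_1 = -3/2, x_2 = -3/4, x_3 = -1/3.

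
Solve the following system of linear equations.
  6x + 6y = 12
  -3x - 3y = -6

Row-reduce:
R1 ← R1 / (6).
R2 ← R2 + 3·R1.
Rank is 1 with 2 unknowns, leaving y free.

infinitely many solutions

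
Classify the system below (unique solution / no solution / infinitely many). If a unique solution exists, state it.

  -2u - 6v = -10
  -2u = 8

Row-reduce the augmented matrix:
R1 ← R1 / (-2).
R2 ← R2 + 2·R1.
R2 ← R2 / (6).
R1 ← R1 − 3·R2.
Reading off the reduced rows gives u = -4, v = 3.

u = -4, v = 3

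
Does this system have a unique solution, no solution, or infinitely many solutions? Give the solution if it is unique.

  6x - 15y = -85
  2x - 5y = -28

no solution

Row-reduce:
R1 ← R1 / (6).
R2 ← R2 − 2·R1.
Row 2 reduces to 0 = 1/3, a contradiction. The system is inconsistent.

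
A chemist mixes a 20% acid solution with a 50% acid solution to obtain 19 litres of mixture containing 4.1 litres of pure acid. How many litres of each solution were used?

litres of solution A: 18, litres of solution B: 1

Let a = litres of solution A, b = litres of solution B.
  a + b = 19
  (1/5)a + (1/2)b = 41/10
From equation 1: a = 19 − b.
Substitute into equation 2 and solve: b = 1.
Then a = 18.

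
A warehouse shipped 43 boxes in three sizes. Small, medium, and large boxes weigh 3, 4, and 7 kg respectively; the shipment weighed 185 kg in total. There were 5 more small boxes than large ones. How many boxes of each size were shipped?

small boxes: 14, medium boxes: 20, large boxes: 9

Let s = small boxes, m = medium boxes, l = large boxes.
  s + m + l = 43
  3s + 4m + 7l = 185
  s - l = 5
Row-reduce the augmented matrix:
R2 ← R2 − 3·R1.
R3 ← R3 − 1·R1.
R1 ← R1 − 1·R2.
R3 ← R3 + 1·R2.
R3 ← R3 / (2).
R1 ← R1 + 3·R3.
R2 ← R2 − 4·R3.
Reading off the reduced rows gives s = 14, m = 20, l = 9.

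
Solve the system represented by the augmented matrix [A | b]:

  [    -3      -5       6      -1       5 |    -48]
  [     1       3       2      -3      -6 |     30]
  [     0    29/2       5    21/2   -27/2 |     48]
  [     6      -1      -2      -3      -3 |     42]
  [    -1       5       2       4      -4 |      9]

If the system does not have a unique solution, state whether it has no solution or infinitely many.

Row-reduce:
R1 ← R1 / (-3).
R2 ← R2 − 1·R1.
R4 ← R4 − 6·R1.
R5 ← R5 + 1·R1.
R2 ← R2 / (4/3).
R1 ← R1 − 5/3·R2.
R3 ← R3 − 29/2·R2.
R4 ← R4 + 11·R2.
R5 ← R5 − 20/3·R2.
R3 ← R3 / (-77/2).
R1 ← R1 + 7·R3.
R2 ← R2 − 3·R3.
R4 ← R4 − 43·R3.
R5 ← R5 + 20·R3.
R4 ← R4 / (138/7).
R1 ← R1 + 4·R4.
R2 ← R2 − 8/7·R4.
R3 ← R3 + 17/14·R4.
R5 ← R5 + 23/7·R4.
Rank is 4 with 5 unknowns, leaving x_5 free.

infinitely many solutions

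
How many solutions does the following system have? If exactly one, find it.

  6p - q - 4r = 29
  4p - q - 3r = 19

Row-reduce:
R1 ← R1 / (6).
R2 ← R2 − 4·R1.
R2 ← R2 / (-1/3).
R1 ← R1 + 1/6·R2.
Rank is 2 with 3 unknowns, leaving r free.

infinitely many solutions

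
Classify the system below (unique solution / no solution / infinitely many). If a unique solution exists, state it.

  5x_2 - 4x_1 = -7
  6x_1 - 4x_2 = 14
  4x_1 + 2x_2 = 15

Row-reduce:
R1 ← R1 / (-4).
R2 ← R2 − 6·R1.
R3 ← R3 − 4·R1.
R2 ← R2 / (7/2).
R1 ← R1 + 5/4·R2.
R3 ← R3 − 7·R2.
Row 3 reduces to 0 = 1, a contradiction. The system is inconsistent.

no solution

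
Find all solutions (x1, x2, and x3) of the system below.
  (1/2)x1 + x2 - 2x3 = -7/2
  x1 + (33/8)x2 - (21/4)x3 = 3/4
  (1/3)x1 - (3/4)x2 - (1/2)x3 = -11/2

no solution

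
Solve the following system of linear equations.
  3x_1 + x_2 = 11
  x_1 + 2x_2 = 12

x_1 = 2, x_2 = 5

From equation 1: x_2 = 11 − 3·x_1.
Substitute into equation 2 and solve: x_1 = 2.
Then x_2 = 5.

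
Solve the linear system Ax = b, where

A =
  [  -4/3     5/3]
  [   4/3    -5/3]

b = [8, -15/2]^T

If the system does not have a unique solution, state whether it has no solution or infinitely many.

no solution

Row-reduce:
R1 ← R1 / (-4/3).
R2 ← R2 − 4/3·R1.
Row 2 reduces to 0 = 1/2, a contradiction. The system is inconsistent.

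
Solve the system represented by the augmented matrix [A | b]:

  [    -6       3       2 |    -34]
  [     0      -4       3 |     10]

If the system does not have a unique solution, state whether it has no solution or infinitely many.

infinitely many solutions

Row-reduce:
R1 ← R1 / (-6).
R2 ← R2 / (-4).
R1 ← R1 + 1/2·R2.
Rank is 2 with 3 unknowns, leaving x_3 free.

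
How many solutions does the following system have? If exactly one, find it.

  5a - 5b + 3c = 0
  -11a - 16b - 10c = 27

infinitely many solutions

Row-reduce:
R1 ← R1 / (5).
R2 ← R2 + 11·R1.
R2 ← R2 / (-27).
R1 ← R1 + 1·R2.
Rank is 2 with 3 unknowns, leaving c free.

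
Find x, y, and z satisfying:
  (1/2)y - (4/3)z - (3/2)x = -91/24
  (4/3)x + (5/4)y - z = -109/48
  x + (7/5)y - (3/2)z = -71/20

x = 1/2, y = -3/4, z = 2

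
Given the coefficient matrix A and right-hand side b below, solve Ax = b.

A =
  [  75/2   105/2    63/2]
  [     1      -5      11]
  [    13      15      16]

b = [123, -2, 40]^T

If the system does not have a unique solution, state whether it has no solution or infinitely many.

Row-reduce:
R1 ← R1 / (75/2).
R2 ← R2 − 1·R1.
R3 ← R3 − 13·R1.
R2 ← R2 / (-32/5).
R1 ← R1 − 7/5·R2.
R3 ← R3 + 16/5·R2.
Rank is 2 with 3 unknowns, leaving x_3 free.

infinitely many solutions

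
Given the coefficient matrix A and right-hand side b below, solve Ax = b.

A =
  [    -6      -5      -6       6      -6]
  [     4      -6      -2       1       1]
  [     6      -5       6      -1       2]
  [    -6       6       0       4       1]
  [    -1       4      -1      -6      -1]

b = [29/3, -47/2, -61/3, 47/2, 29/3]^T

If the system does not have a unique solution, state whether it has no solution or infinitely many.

x_1 = -5/2, x_2 = 5/3, x_3 = 1, x_4 = 0, x_5 = -3/2

Row-reduce the augmented matrix:
R1 ← R1 / (-6).
R2 ← R2 − 4·R1.
R3 ← R3 − 6·R1.
R4 ← R4 + 6·R1.
R5 ← R5 + 1·R1.
R2 ← R2 / (-28/3).
R1 ← R1 − 5/6·R2.
R3 ← R3 + 10·R2.
R4 ← R4 − 11·R2.
R5 ← R5 − 29/6·R2.
R3 ← R3 / (45/7).
R1 ← R1 − 13/28·R3.
R2 ← R2 − 9/14·R3.
R4 ← R4 + 15/14·R3.
R5 ← R5 + 87/28·R3.
R4 ← R4 / (23/6).
R1 ← R1 + 19/36·R4.
R2 ← R2 + 1/2·R4.
R3 ← R3 + 1/18·R4.
R5 ← R5 + 55/12·R4.
R5 ← R5 / (236/115).
R1 ← R1 − 287/230·R5.
R2 ← R2 − 96/115·R5.
R3 ← R3 + 17/230·R5.
R4 ← R4 − 20/23·R5.
Reading off the reduced rows gives x_1 = -5/2, x_2 = 5/3, x_3 = 1, x_4 = 0, x_5 = -3/2.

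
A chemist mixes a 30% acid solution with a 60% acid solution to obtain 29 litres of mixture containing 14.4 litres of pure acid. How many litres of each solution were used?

litres of solution A: 10, litres of solution B: 19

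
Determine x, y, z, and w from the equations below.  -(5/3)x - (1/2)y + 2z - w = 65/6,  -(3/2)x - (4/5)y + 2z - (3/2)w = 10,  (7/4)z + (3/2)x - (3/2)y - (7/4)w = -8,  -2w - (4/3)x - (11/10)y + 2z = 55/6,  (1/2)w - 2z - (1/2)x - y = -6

Row-reduce the augmented matrix:
R1 ← R1 / (-5/3).
R2 ← R2 + 3/2·R1.
R3 ← R3 − 3/2·R1.
R4 ← R4 + 4/3·R1.
R5 ← R5 + 1/2·R1.
R2 ← R2 / (-7/20).
R1 ← R1 − 3/10·R2.
R3 ← R3 + 39/20·R2.
R4 ← R4 + 7/10·R2.
R5 ← R5 + 17/20·R2.
R3 ← R3 / (341/140).
R1 ← R1 + 36/35·R3.
R2 ← R2 + 4/7·R3.
R5 ← R5 + 108/35·R3.
Swap R4 and R5.
R4 ← R4 / (1069/341).
R1 ← R1 − 129/341·R4.
R2 ← R2 − 640/341·R4.
R3 ← R3 − 97/341·R4.
R5 reduces to 0 = 0, so the extra equation is consistent.
Reading off the reduced rows gives x = -5, y = 5, z = 1, w = -3.

x = -5, y = 5, z = 1, w = -3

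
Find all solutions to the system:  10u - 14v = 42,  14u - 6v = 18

u = 0, v = -3

Row-reduce the augmented matrix:
R1 ← R1 / (10).
R2 ← R2 − 14·R1.
R2 ← R2 / (68/5).
R1 ← R1 + 7/5·R2.
Reading off the reduced rows gives u = 0, v = -3.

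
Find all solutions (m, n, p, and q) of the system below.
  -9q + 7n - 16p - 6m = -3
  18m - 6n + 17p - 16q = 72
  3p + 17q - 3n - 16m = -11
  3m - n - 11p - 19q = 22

m = -3, n = 1, p = 4, q = -4

Row-reduce the augmented matrix:
R1 ← R1 / (-6).
R2 ← R2 − 18·R1.
R3 ← R3 + 16·R1.
R4 ← R4 − 3·R1.
R2 ← R2 / (15).
R1 ← R1 + 7/6·R2.
R3 ← R3 + 65/3·R2.
R4 ← R4 − 5/2·R2.
R3 ← R3 / (8/9).
R1 ← R1 − 23/90·R3.
R2 ← R2 + 31/15·R3.
R4 ← R4 + 83/6·R3.
R4 ← R4 / (-2759/8).
R1 ← R1 − 169/40·R4.
R2 ← R2 + 1039/20·R4.
R3 ← R3 + 95/4·R4.
Reading off the reduced rows gives m = -3, n = 1, p = 4, q = -4.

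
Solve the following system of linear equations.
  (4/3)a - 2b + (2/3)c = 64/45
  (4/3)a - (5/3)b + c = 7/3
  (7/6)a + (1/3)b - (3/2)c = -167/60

a = 1/2, b = 2/5, c = 7/3

Row-reduce the augmented matrix:
R1 ← R1 / (4/3).
R2 ← R2 − 4/3·R1.
R3 ← R3 − 7/6·R1.
R2 ← R2 / (1/3).
R1 ← R1 + 3/2·R2.
R3 ← R3 − 25/12·R2.
R3 ← R3 / (-25/6).
R1 ← R1 − 2·R3.
R2 ← R2 − 1·R3.
Reading off the reduced rows gives a = 1/2, b = 2/5, c = 7/3.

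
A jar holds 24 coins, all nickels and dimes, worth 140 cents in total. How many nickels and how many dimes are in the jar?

Let n = nickels, d = dimes.
  d + n = 24
  5n + 10d = 140
Row-reduce the augmented matrix:
R2 ← R2 − 5·R1.
R2 ← R2 / (5).
R1 ← R1 − 1·R2.
Reading off the reduced rows gives n = 20, d = 4.

nickels: 20, dimes: 4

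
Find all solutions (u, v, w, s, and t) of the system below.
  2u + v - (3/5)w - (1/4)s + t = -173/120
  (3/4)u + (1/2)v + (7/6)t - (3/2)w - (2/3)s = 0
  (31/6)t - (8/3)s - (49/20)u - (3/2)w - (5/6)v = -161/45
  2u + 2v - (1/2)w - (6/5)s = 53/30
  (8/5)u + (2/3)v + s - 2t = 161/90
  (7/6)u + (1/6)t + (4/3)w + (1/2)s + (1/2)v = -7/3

Row-reduce the augmented matrix:
R1 ← R1 / (2).
R2 ← R2 − 3/4·R1.
R3 ← R3 + 49/20·R1.
R4 ← R4 − 2·R1.
R5 ← R5 − 8/5·R1.
R6 ← R6 − 7/6·R1.
R2 ← R2 / (1/8).
R1 ← R1 − 1/2·R2.
R3 ← R3 − 47/120·R2.
R4 ← R4 − 1·R2.
R5 ← R5 + 2/15·R2.
R6 ← R6 + 1/12·R2.
R3 ← R3 / (44/25).
R1 ← R1 − 24/5·R3.
R2 ← R2 + 51/5·R3.
R4 ← R4 − 103/10·R3.
R5 ← R5 + 22/25·R3.
R6 ← R6 − 5/6·R3.
R4 ← R4 / (41683/3960).
R1 ← R1 − 355/66·R4.
R2 ← R2 + 251/22·R4.
R3 ← R3 + 265/396·R4.
R6 ← R6 − 244/297·R4.
Swap R5 and R6.
R5 ← R5 / (77291/125049).
R1 ← R1 − 87960/41683·R5.
R2 ← R2 + 156633/41683·R5.
R3 ← R3 − 12540/41683·R5.
R4 ← R4 + 119680/41683·R5.
R6 reduces to 0 = 0, so the extra equation is consistent.
Reading off the reduced rows gives u = -1, v = 4/3, w = -1, s = -1/2, t = -3/2.

u = -1, v = 4/3, w = -1, s = -1/2, t = -3/2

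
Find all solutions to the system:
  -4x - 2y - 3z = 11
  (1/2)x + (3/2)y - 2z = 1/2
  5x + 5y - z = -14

Row-reduce:
R1 ← R1 / (-4).
R2 ← R2 − 1/2·R1.
R3 ← R3 − 5·R1.
R2 ← R2 / (5/4).
R1 ← R1 − 1/2·R2.
R3 ← R3 − 5/2·R2.
Row 3 reduces to 0 = -4, a contradiction. The system is inconsistent.

no solution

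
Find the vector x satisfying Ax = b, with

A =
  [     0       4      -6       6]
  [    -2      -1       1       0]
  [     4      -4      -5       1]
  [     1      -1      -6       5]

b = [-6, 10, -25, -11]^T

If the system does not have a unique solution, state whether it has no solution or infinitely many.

x_1 = -4, x_2 = 0, x_3 = 2, x_4 = 1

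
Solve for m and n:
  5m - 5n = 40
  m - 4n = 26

From equation 2: m = 26 + 4·n.
Substitute into equation 1 and solve: n = -6.
Then m = 2.

m = 2, n = -6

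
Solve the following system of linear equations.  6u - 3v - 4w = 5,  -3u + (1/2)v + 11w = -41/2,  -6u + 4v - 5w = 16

Row-reduce:
R1 ← R1 / (6).
R2 ← R2 + 3·R1.
R3 ← R3 + 6·R1.
R2 ← R2 / (-1).
R1 ← R1 + 1/2·R2.
R3 ← R3 − 1·R2.
Row 3 reduces to 0 = 3, a contradiction. The system is inconsistent.

no solution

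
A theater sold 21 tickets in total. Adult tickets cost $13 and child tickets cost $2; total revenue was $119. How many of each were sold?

adult tickets: 7, child tickets: 14

Let a = adult tickets, c = child tickets.
  a + c = 21
  13a + 2c = 119
From equation 1: a = 21 − c.
Substitute into equation 2 and solve: c = 14.
Then a = 7.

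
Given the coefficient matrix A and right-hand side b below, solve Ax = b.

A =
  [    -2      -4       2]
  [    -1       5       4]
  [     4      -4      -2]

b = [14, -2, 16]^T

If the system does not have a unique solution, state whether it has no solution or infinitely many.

Row-reduce the augmented matrix:
R1 ← R1 / (-2).
R2 ← R2 + 1·R1.
R3 ← R3 − 4·R1.
R2 ← R2 / (7).
R1 ← R1 − 2·R2.
R3 ← R3 + 12·R2.
R3 ← R3 / (50/7).
R1 ← R1 + 13/7·R3.
R2 ← R2 − 3/7·R3.
Reading off the reduced rows gives x_1 = 3, x_2 = -3, x_3 = 4.

x_1 = 3, x_2 = -3, x_3 = 4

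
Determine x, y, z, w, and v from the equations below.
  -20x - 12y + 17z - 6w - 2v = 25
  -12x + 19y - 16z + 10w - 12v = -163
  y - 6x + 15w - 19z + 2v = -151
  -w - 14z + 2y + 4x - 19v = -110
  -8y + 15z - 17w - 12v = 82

x = 3, y = 1, z = 5, w = -3, v = 3

Row-reduce the augmented matrix:
R1 ← R1 / (-20).
R2 ← R2 + 12·R1.
R3 ← R3 + 6·R1.
R4 ← R4 − 4·R1.
R2 ← R2 / (131/5).
R1 ← R1 − 3/5·R2.
R3 ← R3 − 23/5·R2.
R4 ← R4 + 2/5·R2.
R5 ← R5 + 8·R2.
R3 ← R3 / (-39/2).
R1 ← R1 + 1/4·R3.
R2 ← R2 + 1·R3.
R4 ← R4 + 11·R3.
R5 ← R5 − 7·R3.
R4 ← R4 / (-51715/5109).
R1 ← R1 + 2005/10218·R4.
R2 ← R2 + 1124/5109·R4.
R3 ← R3 + 3776/5109·R4.
R5 ← R5 + 39205/5109·R4.
R5 ← R5 / (31765/10343).
R1 ← R1 − 14855/20686·R5.
R2 ← R2 + 1680/10343·R5.
R3 ← R3 − 14306/10343·R5.
R4 ← R4 − 22583/10343·R5.
Reading off the reduced rows gives x = 3, y = 1, z = 5, w = -3, v = 3.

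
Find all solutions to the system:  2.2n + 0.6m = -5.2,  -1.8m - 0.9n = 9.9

m = -5, n = -1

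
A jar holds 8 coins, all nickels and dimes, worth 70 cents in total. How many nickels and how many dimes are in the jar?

nickels: 2, dimes: 6

Let n = nickels, d = dimes.
  n + d = 8
  5n + 10d = 70
Row-reduce the augmented matrix:
R2 ← R2 − 5·R1.
R2 ← R2 / (5).
R1 ← R1 − 1·R2.
Reading off the reduced rows gives n = 2, d = 6.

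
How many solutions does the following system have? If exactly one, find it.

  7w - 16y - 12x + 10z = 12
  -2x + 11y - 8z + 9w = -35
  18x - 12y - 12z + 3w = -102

Row-reduce:
R1 ← R1 / (-12).
R2 ← R2 + 2·R1.
R3 ← R3 − 18·R1.
R2 ← R2 / (41/3).
R1 ← R1 − 4/3·R2.
R3 ← R3 + 36·R2.
R3 ← R3 / (-921/41).
R1 ← R1 − 9/82·R3.
R2 ← R2 + 29/41·R3.
Rank is 3 with 4 unknowns, leaving w free.

infinitely many solutions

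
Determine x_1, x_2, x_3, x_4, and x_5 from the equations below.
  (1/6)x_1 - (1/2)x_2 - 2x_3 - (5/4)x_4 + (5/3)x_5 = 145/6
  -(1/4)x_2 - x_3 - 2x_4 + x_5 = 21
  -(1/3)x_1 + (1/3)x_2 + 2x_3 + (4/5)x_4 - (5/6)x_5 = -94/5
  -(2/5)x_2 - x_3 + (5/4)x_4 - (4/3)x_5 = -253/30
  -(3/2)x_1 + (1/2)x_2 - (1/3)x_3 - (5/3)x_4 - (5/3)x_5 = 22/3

Row-reduce the augmented matrix:
R1 ← R1 / (1/6).
R3 ← R3 + 1/3·R1.
R5 ← R5 + 3/2·R1.
R2 ← R2 / (-1/4).
R1 ← R1 + 3·R2.
R3 ← R3 + 2/3·R2.
R4 ← R4 + 2/5·R2.
R5 ← R5 + 4·R2.
R3 ← R3 / (2/3).
R2 ← R2 − 4·R3.
R4 ← R4 − 3/5·R3.
R5 ← R5 + 7/3·R3.
R4 ← R4 / (59/50).
R1 ← R1 − 33/2·R4.
R2 ← R2 + 69/5·R4.
R3 ← R3 − 109/20·R4.
R5 ← R5 − 159/5·R4.
R5 ← R5 / (16935/236).
R1 ← R1 − 8713/236·R5.
R2 ← R2 + 4195/118·R5.
R3 ← R3 − 17849/1416·R5.
R4 ← R4 + 835/354·R5.
Reading off the reduced rows gives x_1 = 0, x_2 = 4, x_3 = -6, x_4 = -6, x_5 = 4.

x_1 = 0, x_2 = 4, x_3 = -6, x_4 = -6, x_5 = 4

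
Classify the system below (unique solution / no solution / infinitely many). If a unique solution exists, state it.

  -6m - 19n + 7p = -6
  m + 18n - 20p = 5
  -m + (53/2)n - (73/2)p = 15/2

Row-reduce:
R1 ← R1 / (-6).
R2 ← R2 − 1·R1.
R3 ← R3 + 1·R1.
R2 ← R2 / (89/6).
R1 ← R1 − 19/6·R2.
R3 ← R3 − 89/3·R2.
Row 3 reduces to 0 = 1/2, a contradiction. The system is inconsistent.

no solution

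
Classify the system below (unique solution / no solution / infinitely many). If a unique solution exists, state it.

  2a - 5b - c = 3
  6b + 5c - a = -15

infinitely many solutions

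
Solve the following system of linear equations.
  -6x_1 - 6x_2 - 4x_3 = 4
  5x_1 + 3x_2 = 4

infinitely many solutions

Row-reduce:
R1 ← R1 / (-6).
R2 ← R2 − 5·R1.
R2 ← R2 / (-2).
R1 ← R1 − 1·R2.
Rank is 2 with 3 unknowns, leaving x_3 free.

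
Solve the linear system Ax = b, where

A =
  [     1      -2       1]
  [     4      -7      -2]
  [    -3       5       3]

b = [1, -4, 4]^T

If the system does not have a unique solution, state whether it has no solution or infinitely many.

Row-reduce:
R2 ← R2 − 4·R1.
R3 ← R3 + 3·R1.
R1 ← R1 + 2·R2.
R3 ← R3 + 1·R2.
Row 3 reduces to 0 = -1, a contradiction. The system is inconsistent.

no solution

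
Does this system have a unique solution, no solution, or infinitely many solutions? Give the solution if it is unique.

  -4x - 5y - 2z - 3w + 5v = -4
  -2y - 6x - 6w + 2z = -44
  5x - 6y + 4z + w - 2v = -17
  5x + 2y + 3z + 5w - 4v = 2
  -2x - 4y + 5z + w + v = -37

Row-reduce the augmented matrix:
R1 ← R1 / (-4).
R2 ← R2 + 6·R1.
R3 ← R3 − 5·R1.
R4 ← R4 − 5·R1.
R5 ← R5 + 2·R1.
R2 ← R2 / (11/2).
R1 ← R1 − 5/4·R2.
R3 ← R3 + 49/4·R2.
R4 ← R4 + 17/4·R2.
R5 ← R5 + 3/2·R2.
R3 ← R3 / (139/11).
R1 ← R1 + 7/11·R3.
R2 ← R2 − 10/11·R3.
R4 ← R4 − 48/11·R3.
R5 ← R5 − 81/11·R3.
R4 ← R4 / (305/139).
R1 ← R1 − 109/139·R4.
R2 ← R2 − 23/139·R4.
R3 ← R3 + 67/139·R4.
R5 ← R5 − 784/139·R4.
R5 ← R5 / (108/61).
R1 ← R1 + 27/61·R5.
R2 ← R2 + 32/61·R5.
R3 ← R3 + 50/61·R5.
R4 ← R4 − 21/61·R5.
Reading off the reduced rows gives x = 4, y = 2, z = -5, w = 1, v = 3.

x = 4, y = 2, z = -5, w = 1, v = 3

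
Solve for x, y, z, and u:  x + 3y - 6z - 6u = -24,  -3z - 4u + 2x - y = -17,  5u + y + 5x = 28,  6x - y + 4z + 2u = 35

x = 3, y = 3, z = 4, u = 2

Row-reduce the augmented matrix:
R2 ← R2 − 2·R1.
R3 ← R3 − 5·R1.
R4 ← R4 − 6·R1.
R2 ← R2 / (-7).
R1 ← R1 − 3·R2.
R3 ← R3 + 14·R2.
R4 ← R4 + 19·R2.
R3 ← R3 / (12).
R1 ← R1 + 15/7·R3.
R2 ← R2 + 9/7·R3.
R4 ← R4 − 109/7·R3.
R4 ← R4 / (-703/84).
R1 ← R1 − 23/28·R4.
R2 ← R2 − 25/28·R4.
R3 ← R3 − 19/12·R4.
Reading off the reduced rows gives x = 3, y = 3, z = 4, u = 2.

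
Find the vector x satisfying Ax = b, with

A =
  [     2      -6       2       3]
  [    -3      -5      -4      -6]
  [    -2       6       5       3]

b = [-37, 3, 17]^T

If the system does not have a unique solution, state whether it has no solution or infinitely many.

Row-reduce:
R1 ← R1 / (2).
R2 ← R2 + 3·R1.
R3 ← R3 + 2·R1.
R2 ← R2 / (-14).
R1 ← R1 + 3·R2.
R3 ← R3 / (7).
R1 ← R1 − 17/14·R3.
R2 ← R2 − 1/14·R3.
Rank is 3 with 4 unknowns, leaving x_4 free.

infinitely many solutions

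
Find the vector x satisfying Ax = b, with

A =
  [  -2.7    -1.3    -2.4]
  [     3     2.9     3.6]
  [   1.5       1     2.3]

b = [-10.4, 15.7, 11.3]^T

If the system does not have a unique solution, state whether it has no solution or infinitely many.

x_1 = -1, x_2 = -1, x_3 = 6

Row-reduce the augmented matrix:
R1 ← R1 / (-27/10).
R2 ← R2 − 3·R1.
R3 ← R3 − 3/2·R1.
R2 ← R2 / (131/90).
R1 ← R1 − 13/27·R2.
R3 ← R3 − 5/18·R2.
R3 ← R3 / (1033/1310).
R1 ← R1 − 76/131·R3.
R2 ← R2 − 84/131·R3.
Reading off the reduced rows gives x_1 = -1, x_2 = -1, x_3 = 6.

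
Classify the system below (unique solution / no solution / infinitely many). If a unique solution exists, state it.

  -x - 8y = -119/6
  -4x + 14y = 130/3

Row-reduce the augmented matrix:
R1 ← R1 / (-1).
R2 ← R2 + 4·R1.
R2 ← R2 / (46).
R1 ← R1 − 8·R2.
Reading off the reduced rows gives x = -3/2, y = 8/3.

x = -3/2, y = 8/3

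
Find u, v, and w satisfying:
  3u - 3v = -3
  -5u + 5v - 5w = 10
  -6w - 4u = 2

u = 1, v = 2, w = -1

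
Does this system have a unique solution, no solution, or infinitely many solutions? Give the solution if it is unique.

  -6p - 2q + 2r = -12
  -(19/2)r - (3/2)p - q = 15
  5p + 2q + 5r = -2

infinitely many solutions

Row-reduce:
R1 ← R1 / (-6).
R2 ← R2 + 3/2·R1.
R3 ← R3 − 5·R1.
R2 ← R2 / (-1/2).
R1 ← R1 − 1/3·R2.
R3 ← R3 − 1/3·R2.
Rank is 2 with 3 unknowns, leaving r free.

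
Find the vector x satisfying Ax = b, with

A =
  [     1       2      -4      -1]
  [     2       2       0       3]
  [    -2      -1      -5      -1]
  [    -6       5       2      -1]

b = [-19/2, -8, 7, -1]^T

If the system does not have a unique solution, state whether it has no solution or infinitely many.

x_1 = -5/2, x_2 = -3, x_3 = 0, x_4 = 1

Row-reduce the augmented matrix:
R2 ← R2 − 2·R1.
R3 ← R3 + 2·R1.
R4 ← R4 + 6·R1.
R2 ← R2 / (-2).
R1 ← R1 − 2·R2.
R3 ← R3 − 3·R2.
R4 ← R4 − 17·R2.
R3 ← R3 / (-1).
R1 ← R1 − 4·R3.
R2 ← R2 + 4·R3.
R4 ← R4 − 46·R3.
R4 ← R4 / (485/2).
R1 ← R1 − 22·R4.
R2 ← R2 + 41/2·R4.
R3 ← R3 + 9/2·R4.
Reading off the reduced rows gives x_1 = -5/2, x_2 = -3, x_3 = 0, x_4 = 1.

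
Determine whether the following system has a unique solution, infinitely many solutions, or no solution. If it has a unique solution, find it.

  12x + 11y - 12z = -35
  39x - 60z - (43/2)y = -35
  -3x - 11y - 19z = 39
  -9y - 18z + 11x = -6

no solution

Row-reduce:
R1 ← R1 / (12).
R2 ← R2 − 39·R1.
R3 ← R3 + 3·R1.
R4 ← R4 − 11·R1.
R2 ← R2 / (-229/4).
R1 ← R1 − 11/12·R2.
R3 ← R3 + 33/4·R2.
R4 ← R4 + 229/12·R2.
R3 ← R3 / (-4345/229).
R1 ← R1 + 306/229·R3.
R2 ← R2 − 84/229·R3.
Row 4 reduces to 0 = -1/6, a contradiction. The system is inconsistent.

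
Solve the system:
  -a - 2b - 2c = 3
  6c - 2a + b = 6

infinitely many solutions

Row-reduce:
R1 ← R1 / (-1).
R2 ← R2 + 2·R1.
R2 ← R2 / (5).
R1 ← R1 − 2·R2.
Rank is 2 with 3 unknowns, leaving c free.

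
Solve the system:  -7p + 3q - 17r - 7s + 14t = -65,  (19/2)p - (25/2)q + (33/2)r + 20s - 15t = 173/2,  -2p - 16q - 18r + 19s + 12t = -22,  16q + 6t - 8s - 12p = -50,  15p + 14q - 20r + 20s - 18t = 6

infinitely many solutions

Row-reduce:
R1 ← R1 / (-7).
R2 ← R2 − 19/2·R1.
R3 ← R3 + 2·R1.
R4 ← R4 + 12·R1.
R5 ← R5 − 15·R1.
R2 ← R2 / (-59/7).
R1 ← R1 + 3/7·R2.
R3 ← R3 + 118/7·R2.
R4 ← R4 − 76/7·R2.
R5 ← R5 − 143/7·R2.
Swap R3 and R4.
R3 ← R3 / (1220/59).
R1 ← R1 − 163/59·R3.
R2 ← R2 − 46/59·R3.
R5 ← R5 + 4269/59·R3.
Swap R4 and R5.
R4 ← R4 / (27991/305).
R1 ← R1 + 572/305·R4.
R2 ← R2 + 1163/610·R4.
R3 ← R3 − 517/610·R4.
Rank is 4 with 5 unknowns, leaving t free.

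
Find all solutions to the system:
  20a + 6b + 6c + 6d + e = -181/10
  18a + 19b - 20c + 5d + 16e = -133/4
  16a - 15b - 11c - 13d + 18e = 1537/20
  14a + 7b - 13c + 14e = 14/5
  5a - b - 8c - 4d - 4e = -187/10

a = -1/2, b = -2, c = 7/5, d = -5/4, e = 3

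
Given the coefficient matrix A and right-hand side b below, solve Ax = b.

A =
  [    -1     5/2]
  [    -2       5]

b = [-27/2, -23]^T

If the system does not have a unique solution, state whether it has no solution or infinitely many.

no solution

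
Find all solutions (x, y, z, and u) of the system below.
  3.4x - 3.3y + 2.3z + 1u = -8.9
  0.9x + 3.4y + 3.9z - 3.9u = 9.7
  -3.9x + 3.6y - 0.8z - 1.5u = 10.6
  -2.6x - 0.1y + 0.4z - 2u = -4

x = 0, y = 4, z = 1, u = 2

Row-reduce the augmented matrix:
R1 ← R1 / (17/5).
R2 ← R2 − 9/10·R1.
R3 ← R3 + 39/10·R1.
R4 ← R4 + 13/5·R1.
R2 ← R2 / (1453/340).
R1 ← R1 + 33/34·R2.
R3 ← R3 + 63/340·R2.
R4 ← R4 + 223/85·R2.
R3 ← R3 / (28783/14530).
R1 ← R1 − 2069/1453·R3.
R2 ← R2 − 1119/1453·R3.
R4 ← R4 − 12145/2906·R3.
R4 ← R4 / (-383739/143915).
R1 ← R1 + 7721/28783·R4.
R2 ← R2 + 22080/28783·R4.
R3 ← R3 + 7752/28783·R4.
Reading off the reduced rows gives x = 0, y = 4, z = 1, u = 2.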